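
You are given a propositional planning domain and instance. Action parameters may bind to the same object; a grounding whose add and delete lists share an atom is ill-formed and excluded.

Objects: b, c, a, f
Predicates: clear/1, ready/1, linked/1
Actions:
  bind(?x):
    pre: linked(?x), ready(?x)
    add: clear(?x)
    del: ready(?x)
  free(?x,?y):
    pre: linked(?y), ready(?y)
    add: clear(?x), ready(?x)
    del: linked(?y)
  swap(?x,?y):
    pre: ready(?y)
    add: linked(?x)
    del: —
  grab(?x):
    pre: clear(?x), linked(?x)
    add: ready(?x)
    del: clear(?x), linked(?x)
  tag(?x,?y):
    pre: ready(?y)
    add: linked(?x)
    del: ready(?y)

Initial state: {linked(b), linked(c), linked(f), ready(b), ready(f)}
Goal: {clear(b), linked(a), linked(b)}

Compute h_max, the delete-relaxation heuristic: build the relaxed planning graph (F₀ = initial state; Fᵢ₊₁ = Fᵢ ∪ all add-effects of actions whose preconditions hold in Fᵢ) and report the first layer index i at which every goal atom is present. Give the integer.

F0 = init (5 atoms)
F1 = F0 ∪ {clear(a), clear(b), clear(c), clear(f), linked(a), ready(a), ready(c)}  (12 atoms)
goal ⊆ F1  ⇒  h_max = 1

1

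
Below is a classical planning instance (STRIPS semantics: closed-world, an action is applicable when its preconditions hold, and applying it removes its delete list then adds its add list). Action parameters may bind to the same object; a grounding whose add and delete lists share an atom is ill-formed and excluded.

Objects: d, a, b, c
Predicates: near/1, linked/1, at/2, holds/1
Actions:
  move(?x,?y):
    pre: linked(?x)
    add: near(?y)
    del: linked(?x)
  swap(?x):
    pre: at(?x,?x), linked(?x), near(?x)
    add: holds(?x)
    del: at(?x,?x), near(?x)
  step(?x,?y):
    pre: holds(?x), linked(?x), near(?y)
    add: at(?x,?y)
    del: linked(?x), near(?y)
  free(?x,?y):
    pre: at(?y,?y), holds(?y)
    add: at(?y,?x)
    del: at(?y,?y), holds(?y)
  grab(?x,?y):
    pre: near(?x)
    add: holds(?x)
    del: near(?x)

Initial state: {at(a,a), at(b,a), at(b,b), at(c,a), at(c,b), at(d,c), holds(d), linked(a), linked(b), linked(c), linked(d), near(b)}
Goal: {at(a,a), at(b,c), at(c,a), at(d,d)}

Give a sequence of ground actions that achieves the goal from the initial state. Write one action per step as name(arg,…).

move(a,d); step(d,d); grab(b,d); free(c,b)

1. move(a,d)  →  {at(a,a), at(b,a), at(b,b), at(c,a), at(c,b), at(d,c), holds(d), linked(b), linked(c), linked(d), near(b), near(d)}
2. step(d,d)  →  {at(a,a), at(b,a), at(b,b), at(c,a), at(c,b), at(d,c), at(d,d), holds(d), linked(b), linked(c), near(b)}
3. grab(b,d)  →  {at(a,a), at(b,a), at(b,b), at(c,a), at(c,b), at(d,c), at(d,d), holds(b), holds(d), linked(b), linked(c)}
4. free(c,b)  →  {at(a,a), at(b,a), at(b,c), at(c,a), at(c,b), at(d,c), at(d,d), holds(d), linked(b), linked(c)}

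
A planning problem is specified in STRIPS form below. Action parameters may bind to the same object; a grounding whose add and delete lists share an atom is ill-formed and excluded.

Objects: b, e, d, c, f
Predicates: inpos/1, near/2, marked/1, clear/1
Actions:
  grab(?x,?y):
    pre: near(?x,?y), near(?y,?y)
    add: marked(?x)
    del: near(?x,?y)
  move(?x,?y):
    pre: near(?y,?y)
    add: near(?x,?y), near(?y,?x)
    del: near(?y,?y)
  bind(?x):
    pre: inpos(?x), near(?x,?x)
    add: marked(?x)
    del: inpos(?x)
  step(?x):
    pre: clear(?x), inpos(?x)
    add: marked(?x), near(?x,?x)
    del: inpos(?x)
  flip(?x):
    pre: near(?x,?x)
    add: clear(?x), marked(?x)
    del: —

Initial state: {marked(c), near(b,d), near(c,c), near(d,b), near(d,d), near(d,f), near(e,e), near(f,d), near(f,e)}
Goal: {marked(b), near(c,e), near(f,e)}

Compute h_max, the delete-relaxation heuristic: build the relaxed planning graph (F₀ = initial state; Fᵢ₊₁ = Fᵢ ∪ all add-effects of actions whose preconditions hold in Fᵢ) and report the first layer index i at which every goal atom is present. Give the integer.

F0 = init (9 atoms)
F1 = F0 ∪ {clear(c), clear(d), clear(e), marked(b), marked(d), marked(e), marked(f), near(b,c), near(b,e), near(c,b), near(c,d), near(c,e), near(c,f), near(d,c), near(d,e), near(e,b), near(e,c), near(e,d), near(e,f), near(f,c)}  (29 atoms)
goal ⊆ F1  ⇒  h_max = 1

1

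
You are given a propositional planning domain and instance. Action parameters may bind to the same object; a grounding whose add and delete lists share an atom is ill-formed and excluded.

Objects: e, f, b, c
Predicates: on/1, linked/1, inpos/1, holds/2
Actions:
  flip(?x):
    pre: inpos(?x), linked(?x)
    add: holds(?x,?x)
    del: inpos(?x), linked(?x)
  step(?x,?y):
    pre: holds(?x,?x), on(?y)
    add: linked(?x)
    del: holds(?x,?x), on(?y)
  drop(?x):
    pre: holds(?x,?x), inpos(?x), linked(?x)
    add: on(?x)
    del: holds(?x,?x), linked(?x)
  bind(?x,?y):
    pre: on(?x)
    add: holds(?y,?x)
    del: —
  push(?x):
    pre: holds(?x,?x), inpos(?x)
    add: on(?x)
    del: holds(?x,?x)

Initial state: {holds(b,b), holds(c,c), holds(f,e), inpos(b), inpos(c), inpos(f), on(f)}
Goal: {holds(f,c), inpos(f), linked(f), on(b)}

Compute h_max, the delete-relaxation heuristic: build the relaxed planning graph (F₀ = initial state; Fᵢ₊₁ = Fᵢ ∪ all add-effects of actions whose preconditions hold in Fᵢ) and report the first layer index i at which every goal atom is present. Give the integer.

F0 = init (7 atoms)
F1 = F0 ∪ {holds(b,f), holds(c,f), holds(e,f), holds(f,f), linked(b), linked(c), on(b), on(c)}  (15 atoms)
F2 = F1 ∪ {holds(b,c), holds(c,b), holds(e,b), holds(e,c), holds(f,b), holds(f,c), linked(f)}  (22 atoms)
goal ⊆ F2  ⇒  h_max = 2

2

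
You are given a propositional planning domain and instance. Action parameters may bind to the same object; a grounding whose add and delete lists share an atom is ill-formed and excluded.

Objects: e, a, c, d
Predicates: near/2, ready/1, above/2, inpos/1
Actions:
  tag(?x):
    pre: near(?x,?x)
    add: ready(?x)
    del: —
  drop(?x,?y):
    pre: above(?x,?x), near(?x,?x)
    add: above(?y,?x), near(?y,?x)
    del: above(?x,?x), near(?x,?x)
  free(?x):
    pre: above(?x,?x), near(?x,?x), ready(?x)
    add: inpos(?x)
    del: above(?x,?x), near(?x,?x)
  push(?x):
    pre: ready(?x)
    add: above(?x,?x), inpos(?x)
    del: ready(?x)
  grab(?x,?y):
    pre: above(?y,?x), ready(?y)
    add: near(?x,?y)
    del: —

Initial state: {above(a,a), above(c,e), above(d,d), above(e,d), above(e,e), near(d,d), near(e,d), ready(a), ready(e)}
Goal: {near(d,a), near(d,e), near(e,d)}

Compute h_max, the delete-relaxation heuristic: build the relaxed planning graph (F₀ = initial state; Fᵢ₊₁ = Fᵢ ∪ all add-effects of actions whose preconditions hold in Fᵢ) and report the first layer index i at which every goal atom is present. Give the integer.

F0 = init (9 atoms)
F1 = F0 ∪ {above(a,d), above(c,d), inpos(a), inpos(e), near(a,a), near(a,d), near(c,d), near(d,e), near(e,e), ready(d)}  (19 atoms)
F2 = F1 ∪ {above(a,e), above(c,a), above(d,a), above(d,e), above(e,a), inpos(d), near(a,e), near(c,a), near(c,e), near(d,a), near(e,a)}  (30 atoms)
goal ⊆ F2  ⇒  h_max = 2

2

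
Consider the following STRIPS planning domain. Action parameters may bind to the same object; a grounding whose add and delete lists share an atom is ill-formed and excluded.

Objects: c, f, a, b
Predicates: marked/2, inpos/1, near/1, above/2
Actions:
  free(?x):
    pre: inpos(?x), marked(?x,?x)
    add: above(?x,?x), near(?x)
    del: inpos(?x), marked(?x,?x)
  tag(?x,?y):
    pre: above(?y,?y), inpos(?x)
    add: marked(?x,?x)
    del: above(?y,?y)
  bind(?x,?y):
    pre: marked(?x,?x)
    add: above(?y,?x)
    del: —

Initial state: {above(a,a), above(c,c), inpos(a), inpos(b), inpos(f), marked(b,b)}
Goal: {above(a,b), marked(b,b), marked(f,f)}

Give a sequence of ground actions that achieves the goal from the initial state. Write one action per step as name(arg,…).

1. tag(f,c)  →  {above(a,a), inpos(a), inpos(b), inpos(f), marked(b,b), marked(f,f)}
2. bind(b,a)  →  {above(a,a), above(a,b), inpos(a), inpos(b), inpos(f), marked(b,b), marked(f,f)}

tag(f,c); bind(b,a)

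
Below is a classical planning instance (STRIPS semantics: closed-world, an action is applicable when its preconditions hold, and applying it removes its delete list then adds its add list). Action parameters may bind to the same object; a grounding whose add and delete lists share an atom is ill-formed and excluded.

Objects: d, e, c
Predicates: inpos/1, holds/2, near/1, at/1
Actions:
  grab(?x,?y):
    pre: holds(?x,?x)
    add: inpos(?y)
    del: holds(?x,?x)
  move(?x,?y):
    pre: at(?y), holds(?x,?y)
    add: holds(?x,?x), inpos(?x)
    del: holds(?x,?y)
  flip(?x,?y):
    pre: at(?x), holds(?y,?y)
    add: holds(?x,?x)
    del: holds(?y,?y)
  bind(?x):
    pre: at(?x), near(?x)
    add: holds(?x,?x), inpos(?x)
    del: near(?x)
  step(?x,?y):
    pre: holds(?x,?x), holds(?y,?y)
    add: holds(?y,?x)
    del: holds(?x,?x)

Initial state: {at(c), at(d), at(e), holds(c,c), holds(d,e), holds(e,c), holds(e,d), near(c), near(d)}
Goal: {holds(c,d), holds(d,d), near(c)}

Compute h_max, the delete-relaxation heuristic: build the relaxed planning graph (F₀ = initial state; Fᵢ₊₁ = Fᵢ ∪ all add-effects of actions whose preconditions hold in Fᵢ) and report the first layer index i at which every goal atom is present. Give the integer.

F0 = init (9 atoms)
F1 = F0 ∪ {holds(d,d), holds(e,e), inpos(c), inpos(d), inpos(e)}  (14 atoms)
F2 = F1 ∪ {holds(c,d), holds(c,e), holds(d,c)}  (17 atoms)
goal ⊆ F2  ⇒  h_max = 2

2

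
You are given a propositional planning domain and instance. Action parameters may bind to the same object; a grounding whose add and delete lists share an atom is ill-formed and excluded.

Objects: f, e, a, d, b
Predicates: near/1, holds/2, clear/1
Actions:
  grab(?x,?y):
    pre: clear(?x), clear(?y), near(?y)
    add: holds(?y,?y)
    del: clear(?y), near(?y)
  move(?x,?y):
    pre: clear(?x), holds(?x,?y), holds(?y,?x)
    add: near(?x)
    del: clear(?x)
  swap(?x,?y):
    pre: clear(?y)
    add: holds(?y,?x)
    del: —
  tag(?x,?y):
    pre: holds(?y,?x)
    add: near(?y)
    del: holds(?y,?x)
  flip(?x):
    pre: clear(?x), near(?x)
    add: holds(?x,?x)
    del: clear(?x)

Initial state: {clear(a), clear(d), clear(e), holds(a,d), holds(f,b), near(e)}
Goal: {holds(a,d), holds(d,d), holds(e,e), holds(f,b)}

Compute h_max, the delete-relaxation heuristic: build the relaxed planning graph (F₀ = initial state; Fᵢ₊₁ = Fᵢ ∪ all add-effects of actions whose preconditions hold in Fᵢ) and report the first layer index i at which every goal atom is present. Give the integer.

F0 = init (6 atoms)
F1 = F0 ∪ {holds(a,a), holds(a,b), holds(a,e), holds(a,f), holds(d,a), holds(d,b), holds(d,d), holds(d,e), holds(d,f), holds(e,a), holds(e,b), holds(e,d), holds(e,e), holds(e,f), near(a), near(f)}  (22 atoms)
goal ⊆ F1  ⇒  h_max = 1

1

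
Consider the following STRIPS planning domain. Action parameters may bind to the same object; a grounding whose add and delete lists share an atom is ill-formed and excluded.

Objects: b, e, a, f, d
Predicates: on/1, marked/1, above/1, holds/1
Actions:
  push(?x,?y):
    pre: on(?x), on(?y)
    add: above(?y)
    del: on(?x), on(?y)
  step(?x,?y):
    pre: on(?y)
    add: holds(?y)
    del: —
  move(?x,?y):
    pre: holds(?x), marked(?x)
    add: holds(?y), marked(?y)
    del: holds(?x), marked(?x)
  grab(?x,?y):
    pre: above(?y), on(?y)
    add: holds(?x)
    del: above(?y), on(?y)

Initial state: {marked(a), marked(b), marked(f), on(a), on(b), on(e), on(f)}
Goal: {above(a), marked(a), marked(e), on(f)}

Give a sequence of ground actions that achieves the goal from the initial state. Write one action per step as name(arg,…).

1. push(b,a)  →  {above(a), marked(a), marked(b), marked(f), on(e), on(f)}
2. step(b,f)  →  {above(a), holds(f), marked(a), marked(b), marked(f), on(e), on(f)}
3. move(f,e)  →  {above(a), holds(e), marked(a), marked(b), marked(e), on(e), on(f)}

push(b,a); step(b,f); move(f,e)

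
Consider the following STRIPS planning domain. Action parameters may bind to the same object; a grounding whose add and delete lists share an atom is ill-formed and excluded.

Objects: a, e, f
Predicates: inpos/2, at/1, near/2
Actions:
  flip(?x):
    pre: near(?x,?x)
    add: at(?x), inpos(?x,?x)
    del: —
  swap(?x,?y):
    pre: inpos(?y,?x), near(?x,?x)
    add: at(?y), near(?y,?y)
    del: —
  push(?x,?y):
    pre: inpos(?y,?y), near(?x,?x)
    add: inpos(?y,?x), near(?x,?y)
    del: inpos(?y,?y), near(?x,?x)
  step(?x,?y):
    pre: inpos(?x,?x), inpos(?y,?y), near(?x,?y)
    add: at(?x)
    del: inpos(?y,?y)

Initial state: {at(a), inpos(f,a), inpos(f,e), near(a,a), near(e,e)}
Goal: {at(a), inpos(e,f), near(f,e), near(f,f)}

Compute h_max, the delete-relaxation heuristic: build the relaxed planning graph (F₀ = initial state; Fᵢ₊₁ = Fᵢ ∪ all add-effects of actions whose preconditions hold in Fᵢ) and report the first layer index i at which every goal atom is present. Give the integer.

2

F0 = init (5 atoms)
F1 = F0 ∪ {at(e), at(f), inpos(a,a), inpos(e,e), near(f,f)}  (10 atoms)
F2 = F1 ∪ {inpos(a,e), inpos(a,f), inpos(e,a), inpos(e,f), inpos(f,f), near(a,e), near(e,a), near(f,a), near(f,e)}  (19 atoms)
goal ⊆ F2  ⇒  h_max = 2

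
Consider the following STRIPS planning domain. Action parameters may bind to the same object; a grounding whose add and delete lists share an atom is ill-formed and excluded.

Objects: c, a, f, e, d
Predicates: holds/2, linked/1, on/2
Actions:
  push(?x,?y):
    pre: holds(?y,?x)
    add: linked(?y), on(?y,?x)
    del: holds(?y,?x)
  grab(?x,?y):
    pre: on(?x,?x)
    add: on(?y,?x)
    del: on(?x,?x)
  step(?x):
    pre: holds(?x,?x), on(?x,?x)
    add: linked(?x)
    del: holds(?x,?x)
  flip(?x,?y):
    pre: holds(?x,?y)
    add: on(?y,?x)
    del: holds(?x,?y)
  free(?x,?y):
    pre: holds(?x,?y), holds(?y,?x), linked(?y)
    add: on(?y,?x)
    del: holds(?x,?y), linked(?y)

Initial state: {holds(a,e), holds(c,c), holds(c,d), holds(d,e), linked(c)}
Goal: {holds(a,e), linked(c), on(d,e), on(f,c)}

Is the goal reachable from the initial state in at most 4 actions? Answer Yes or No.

1. push(c,c)  →  {holds(a,e), holds(c,d), holds(d,e), linked(c), on(c,c)}
2. push(e,d)  →  {holds(a,e), holds(c,d), linked(c), linked(d), on(c,c), on(d,e)}
3. grab(c,f)  →  {holds(a,e), holds(c,d), linked(c), linked(d), on(d,e), on(f,c)}
optimal plan length = 3; 3 ≤ 4

Yes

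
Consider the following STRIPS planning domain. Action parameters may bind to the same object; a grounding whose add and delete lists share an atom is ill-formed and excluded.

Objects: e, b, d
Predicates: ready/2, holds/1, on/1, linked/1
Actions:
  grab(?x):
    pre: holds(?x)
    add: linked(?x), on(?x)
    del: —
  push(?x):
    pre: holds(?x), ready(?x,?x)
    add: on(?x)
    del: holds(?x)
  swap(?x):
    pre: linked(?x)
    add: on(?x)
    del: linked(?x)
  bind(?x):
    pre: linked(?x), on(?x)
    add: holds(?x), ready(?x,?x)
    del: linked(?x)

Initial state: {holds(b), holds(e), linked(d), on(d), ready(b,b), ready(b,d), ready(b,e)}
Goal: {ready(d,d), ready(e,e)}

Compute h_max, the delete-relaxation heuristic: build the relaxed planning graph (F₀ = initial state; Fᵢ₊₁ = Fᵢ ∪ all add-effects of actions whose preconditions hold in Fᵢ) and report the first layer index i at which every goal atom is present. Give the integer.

2

F0 = init (7 atoms)
F1 = F0 ∪ {holds(d), linked(b), linked(e), on(b), on(e), ready(d,d)}  (13 atoms)
F2 = F1 ∪ {ready(e,e)}  (14 atoms)
goal ⊆ F2  ⇒  h_max = 2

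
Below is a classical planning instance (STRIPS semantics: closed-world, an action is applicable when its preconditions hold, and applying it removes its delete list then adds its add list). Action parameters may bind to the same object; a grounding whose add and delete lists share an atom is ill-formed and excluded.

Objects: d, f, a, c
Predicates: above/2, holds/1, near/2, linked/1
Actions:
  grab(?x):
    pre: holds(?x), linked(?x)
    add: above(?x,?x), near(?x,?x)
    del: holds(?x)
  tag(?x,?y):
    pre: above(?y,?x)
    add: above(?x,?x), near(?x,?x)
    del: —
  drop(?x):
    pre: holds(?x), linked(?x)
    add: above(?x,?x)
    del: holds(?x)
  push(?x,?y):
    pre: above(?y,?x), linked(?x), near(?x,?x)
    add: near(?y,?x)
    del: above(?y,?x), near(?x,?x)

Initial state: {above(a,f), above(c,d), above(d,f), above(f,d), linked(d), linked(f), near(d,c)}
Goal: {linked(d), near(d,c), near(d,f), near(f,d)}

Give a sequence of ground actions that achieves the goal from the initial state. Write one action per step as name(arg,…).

1. tag(d,f)  →  {above(a,f), above(c,d), above(d,d), above(d,f), above(f,d), linked(d), linked(f), near(d,c), near(d,d)}
2. tag(f,d)  →  {above(a,f), above(c,d), above(d,d), above(d,f), above(f,d), above(f,f), linked(d), linked(f), near(d,c), near(d,d), near(f,f)}
3. push(d,f)  →  {above(a,f), above(c,d), above(d,d), above(d,f), above(f,f), linked(d), linked(f), near(d,c), near(f,d), near(f,f)}
4. push(f,d)  →  {above(a,f), above(c,d), above(d,d), above(f,f), linked(d), linked(f), near(d,c), near(d,f), near(f,d)}

tag(d,f); tag(f,d); push(d,f); push(f,d)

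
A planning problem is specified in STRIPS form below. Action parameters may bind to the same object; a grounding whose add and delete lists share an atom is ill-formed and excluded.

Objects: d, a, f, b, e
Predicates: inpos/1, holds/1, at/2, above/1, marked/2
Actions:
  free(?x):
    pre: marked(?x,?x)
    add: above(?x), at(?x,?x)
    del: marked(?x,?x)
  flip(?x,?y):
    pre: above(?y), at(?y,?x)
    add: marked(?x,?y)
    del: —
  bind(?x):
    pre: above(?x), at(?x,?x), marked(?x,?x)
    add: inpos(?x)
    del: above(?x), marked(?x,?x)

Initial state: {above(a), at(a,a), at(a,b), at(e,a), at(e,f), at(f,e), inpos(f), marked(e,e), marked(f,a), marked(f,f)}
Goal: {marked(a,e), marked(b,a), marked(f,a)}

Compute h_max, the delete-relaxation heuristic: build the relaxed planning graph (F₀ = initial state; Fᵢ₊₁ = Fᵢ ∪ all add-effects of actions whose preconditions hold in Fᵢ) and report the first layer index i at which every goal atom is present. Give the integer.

2

F0 = init (10 atoms)
F1 = F0 ∪ {above(e), above(f), at(e,e), at(f,f), marked(a,a), marked(b,a)}  (16 atoms)
F2 = F1 ∪ {inpos(a), inpos(e), marked(a,e), marked(e,f), marked(f,e)}  (21 atoms)
goal ⊆ F2  ⇒  h_max = 2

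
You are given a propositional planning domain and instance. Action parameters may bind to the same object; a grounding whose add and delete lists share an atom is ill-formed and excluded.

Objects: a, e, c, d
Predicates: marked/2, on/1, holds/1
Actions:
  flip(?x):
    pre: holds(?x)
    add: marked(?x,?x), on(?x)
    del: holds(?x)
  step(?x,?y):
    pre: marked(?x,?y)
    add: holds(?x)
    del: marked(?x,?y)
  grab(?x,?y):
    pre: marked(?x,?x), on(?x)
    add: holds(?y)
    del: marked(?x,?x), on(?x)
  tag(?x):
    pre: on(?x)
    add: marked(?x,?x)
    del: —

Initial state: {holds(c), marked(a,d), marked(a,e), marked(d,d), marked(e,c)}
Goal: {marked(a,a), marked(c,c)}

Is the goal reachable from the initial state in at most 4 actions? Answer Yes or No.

Yes

1. flip(c)  →  {marked(a,d), marked(a,e), marked(c,c), marked(d,d), marked(e,c), on(c)}
2. step(a,e)  →  {holds(a), marked(a,d), marked(c,c), marked(d,d), marked(e,c), on(c)}
3. flip(a)  →  {marked(a,a), marked(a,d), marked(c,c), marked(d,d), marked(e,c), on(a), on(c)}
optimal plan length = 3; 3 ≤ 4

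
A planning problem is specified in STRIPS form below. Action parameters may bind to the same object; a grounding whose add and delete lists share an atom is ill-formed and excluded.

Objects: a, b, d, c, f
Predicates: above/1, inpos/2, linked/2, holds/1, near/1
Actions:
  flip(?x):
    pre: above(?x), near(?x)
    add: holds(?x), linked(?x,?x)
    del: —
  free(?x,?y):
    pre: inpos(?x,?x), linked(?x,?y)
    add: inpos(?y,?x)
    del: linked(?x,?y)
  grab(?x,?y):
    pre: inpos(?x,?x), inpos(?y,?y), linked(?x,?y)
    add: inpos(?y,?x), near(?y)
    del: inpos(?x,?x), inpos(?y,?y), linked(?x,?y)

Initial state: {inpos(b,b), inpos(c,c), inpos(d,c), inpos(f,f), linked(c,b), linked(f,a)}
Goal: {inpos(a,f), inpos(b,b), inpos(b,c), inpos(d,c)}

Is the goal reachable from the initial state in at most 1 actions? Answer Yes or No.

1. free(c,b)  →  {inpos(b,b), inpos(b,c), inpos(c,c), inpos(d,c), inpos(f,f), linked(f,a)}
2. free(f,a)  →  {inpos(a,f), inpos(b,b), inpos(b,c), inpos(c,c), inpos(d,c), inpos(f,f)}
optimal plan length = 2; 2 > 1

No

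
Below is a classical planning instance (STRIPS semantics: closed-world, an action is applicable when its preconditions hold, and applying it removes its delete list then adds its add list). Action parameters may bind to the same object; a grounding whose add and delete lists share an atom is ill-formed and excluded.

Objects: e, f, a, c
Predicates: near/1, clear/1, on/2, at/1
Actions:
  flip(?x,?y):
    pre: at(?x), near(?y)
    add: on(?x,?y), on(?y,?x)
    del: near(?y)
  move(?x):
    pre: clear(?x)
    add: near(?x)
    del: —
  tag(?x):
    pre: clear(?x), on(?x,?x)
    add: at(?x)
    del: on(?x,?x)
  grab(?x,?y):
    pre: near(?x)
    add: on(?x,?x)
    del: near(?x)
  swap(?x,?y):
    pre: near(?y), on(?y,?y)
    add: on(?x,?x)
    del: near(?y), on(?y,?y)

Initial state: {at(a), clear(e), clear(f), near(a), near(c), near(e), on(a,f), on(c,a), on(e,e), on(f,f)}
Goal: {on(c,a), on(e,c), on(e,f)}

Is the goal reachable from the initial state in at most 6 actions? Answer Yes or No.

Yes

1. move(f)  →  {at(a), clear(e), clear(f), near(a), near(c), near(e), near(f), on(a,f), on(c,a), on(e,e), on(f,f)}
2. tag(e)  →  {at(a), at(e), clear(e), clear(f), near(a), near(c), near(e), near(f), on(a,f), on(c,a), on(f,f)}
3. flip(e,f)  →  {at(a), at(e), clear(e), clear(f), near(a), near(c), near(e), on(a,f), on(c,a), on(e,f), on(f,e), on(f,f)}
4. flip(e,c)  →  {at(a), at(e), clear(e), clear(f), near(a), near(e), on(a,f), on(c,a), on(c,e), on(e,c), on(e,f), on(f,e), on(f,f)}
optimal plan length = 4; 4 ≤ 6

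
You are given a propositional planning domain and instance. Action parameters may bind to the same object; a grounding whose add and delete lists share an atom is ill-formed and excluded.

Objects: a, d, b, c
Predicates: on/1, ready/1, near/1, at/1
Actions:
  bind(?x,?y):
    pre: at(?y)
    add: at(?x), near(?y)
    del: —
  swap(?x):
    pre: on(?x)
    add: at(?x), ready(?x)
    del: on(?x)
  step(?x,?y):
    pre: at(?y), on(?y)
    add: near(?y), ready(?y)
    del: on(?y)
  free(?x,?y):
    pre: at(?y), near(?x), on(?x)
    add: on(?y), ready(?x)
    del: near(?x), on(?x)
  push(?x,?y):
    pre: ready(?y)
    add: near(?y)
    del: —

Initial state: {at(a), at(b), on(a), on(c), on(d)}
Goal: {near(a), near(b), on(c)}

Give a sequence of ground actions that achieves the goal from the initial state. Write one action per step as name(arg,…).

1. bind(a,a)  →  {at(a), at(b), near(a), on(a), on(c), on(d)}
2. bind(a,b)  →  {at(a), at(b), near(a), near(b), on(a), on(c), on(d)}

bind(a,a); bind(a,b)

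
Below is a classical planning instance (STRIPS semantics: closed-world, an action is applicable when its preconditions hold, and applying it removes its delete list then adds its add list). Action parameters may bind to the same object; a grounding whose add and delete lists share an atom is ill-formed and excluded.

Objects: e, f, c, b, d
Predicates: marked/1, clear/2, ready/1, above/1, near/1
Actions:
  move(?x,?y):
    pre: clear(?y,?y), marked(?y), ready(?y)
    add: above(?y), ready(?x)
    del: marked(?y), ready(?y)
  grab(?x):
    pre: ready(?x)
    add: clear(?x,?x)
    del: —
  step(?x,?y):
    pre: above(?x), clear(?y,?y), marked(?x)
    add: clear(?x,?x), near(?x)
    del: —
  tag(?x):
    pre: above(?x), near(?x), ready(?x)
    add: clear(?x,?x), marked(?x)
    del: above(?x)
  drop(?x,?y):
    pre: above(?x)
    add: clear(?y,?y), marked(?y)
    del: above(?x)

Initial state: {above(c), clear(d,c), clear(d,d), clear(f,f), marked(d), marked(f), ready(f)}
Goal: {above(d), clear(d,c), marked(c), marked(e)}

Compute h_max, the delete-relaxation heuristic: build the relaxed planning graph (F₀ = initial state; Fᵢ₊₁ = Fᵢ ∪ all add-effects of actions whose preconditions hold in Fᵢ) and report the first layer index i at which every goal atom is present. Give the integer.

2

F0 = init (7 atoms)
F1 = F0 ∪ {above(f), clear(b,b), clear(c,c), clear(e,e), marked(b), marked(c), marked(e), ready(b), ready(c), ready(d), ready(e)}  (18 atoms)
F2 = F1 ∪ {above(b), above(d), above(e), near(c), near(f)}  (23 atoms)
goal ⊆ F2  ⇒  h_max = 2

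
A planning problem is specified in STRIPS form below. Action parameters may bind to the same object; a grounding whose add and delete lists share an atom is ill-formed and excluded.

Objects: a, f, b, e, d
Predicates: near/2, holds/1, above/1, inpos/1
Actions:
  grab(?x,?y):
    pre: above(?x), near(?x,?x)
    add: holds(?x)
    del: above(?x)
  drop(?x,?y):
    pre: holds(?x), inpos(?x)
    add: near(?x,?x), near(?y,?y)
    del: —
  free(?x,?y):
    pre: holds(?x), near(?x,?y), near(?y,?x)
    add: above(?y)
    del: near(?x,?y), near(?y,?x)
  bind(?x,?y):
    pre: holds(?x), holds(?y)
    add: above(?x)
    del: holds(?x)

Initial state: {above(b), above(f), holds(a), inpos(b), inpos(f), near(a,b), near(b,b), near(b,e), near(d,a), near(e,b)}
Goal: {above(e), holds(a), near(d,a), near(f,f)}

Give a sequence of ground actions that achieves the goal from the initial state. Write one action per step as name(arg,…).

1. grab(b,a)  →  {above(f), holds(a), holds(b), inpos(b), inpos(f), near(a,b), near(b,b), near(b,e), near(d,a), near(e,b)}
2. drop(b,f)  →  {above(f), holds(a), holds(b), inpos(b), inpos(f), near(a,b), near(b,b), near(b,e), near(d,a), near(e,b), near(f,f)}
3. free(b,e)  →  {above(e), above(f), holds(a), holds(b), inpos(b), inpos(f), near(a,b), near(b,b), near(d,a), near(f,f)}

grab(b,a); drop(b,f); free(b,e)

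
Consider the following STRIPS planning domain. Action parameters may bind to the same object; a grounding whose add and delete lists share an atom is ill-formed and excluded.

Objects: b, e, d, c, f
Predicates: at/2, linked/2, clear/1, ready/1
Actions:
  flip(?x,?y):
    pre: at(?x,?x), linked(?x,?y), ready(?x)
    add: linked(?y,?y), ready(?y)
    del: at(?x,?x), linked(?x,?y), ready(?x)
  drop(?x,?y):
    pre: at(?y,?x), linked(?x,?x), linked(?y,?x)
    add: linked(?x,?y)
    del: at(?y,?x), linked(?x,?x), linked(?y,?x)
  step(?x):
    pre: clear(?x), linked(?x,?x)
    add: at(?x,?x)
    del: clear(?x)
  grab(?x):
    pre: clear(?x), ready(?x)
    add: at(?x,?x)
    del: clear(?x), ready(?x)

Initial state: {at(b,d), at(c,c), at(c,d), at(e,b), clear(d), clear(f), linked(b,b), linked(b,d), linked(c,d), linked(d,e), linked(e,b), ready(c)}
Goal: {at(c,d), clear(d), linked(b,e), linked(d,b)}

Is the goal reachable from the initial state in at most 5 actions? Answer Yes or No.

1. flip(c,d)  →  {at(b,d), at(c,d), at(e,b), clear(d), clear(f), linked(b,b), linked(b,d), linked(d,d), linked(d,e), linked(e,b), ready(d)}
2. drop(b,e)  →  {at(b,d), at(c,d), clear(d), clear(f), linked(b,d), linked(b,e), linked(d,d), linked(d,e), ready(d)}
3. drop(d,b)  →  {at(c,d), clear(d), clear(f), linked(b,e), linked(d,b), linked(d,e), ready(d)}
optimal plan length = 3; 3 ≤ 5

Yes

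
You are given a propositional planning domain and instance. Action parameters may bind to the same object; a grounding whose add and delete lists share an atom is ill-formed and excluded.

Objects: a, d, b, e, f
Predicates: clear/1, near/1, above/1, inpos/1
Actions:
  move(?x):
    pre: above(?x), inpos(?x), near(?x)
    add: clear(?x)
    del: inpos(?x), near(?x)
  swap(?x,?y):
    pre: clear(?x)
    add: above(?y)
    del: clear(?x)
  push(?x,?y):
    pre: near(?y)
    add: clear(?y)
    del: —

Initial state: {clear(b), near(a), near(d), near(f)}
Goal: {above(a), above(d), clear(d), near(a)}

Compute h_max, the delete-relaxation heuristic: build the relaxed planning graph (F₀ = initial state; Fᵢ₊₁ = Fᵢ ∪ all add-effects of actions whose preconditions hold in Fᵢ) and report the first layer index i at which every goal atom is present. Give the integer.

1

F0 = init (4 atoms)
F1 = F0 ∪ {above(a), above(b), above(d), above(e), above(f), clear(a), clear(d), clear(f)}  (12 atoms)
goal ⊆ F1  ⇒  h_max = 1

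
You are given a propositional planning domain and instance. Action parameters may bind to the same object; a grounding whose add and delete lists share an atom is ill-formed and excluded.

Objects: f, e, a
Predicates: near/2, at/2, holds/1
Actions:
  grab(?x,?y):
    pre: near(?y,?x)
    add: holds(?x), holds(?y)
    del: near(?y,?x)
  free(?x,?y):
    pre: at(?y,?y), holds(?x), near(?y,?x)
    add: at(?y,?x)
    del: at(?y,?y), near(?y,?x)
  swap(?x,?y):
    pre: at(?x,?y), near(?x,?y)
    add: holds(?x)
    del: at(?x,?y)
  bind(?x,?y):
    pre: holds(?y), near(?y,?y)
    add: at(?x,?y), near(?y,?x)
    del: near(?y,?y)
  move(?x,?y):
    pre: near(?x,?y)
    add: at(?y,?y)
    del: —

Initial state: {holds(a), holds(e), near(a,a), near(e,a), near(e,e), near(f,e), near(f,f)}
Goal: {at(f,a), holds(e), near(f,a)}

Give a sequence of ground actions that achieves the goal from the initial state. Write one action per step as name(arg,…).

1. grab(e,f)  →  {holds(a), holds(e), holds(f), near(a,a), near(e,a), near(e,e), near(f,f)}
2. bind(f,a)  →  {at(f,a), holds(a), holds(e), holds(f), near(a,f), near(e,a), near(e,e), near(f,f)}
3. bind(a,f)  →  {at(a,f), at(f,a), holds(a), holds(e), holds(f), near(a,f), near(e,a), near(e,e), near(f,a)}

grab(e,f); bind(f,a); bind(a,f)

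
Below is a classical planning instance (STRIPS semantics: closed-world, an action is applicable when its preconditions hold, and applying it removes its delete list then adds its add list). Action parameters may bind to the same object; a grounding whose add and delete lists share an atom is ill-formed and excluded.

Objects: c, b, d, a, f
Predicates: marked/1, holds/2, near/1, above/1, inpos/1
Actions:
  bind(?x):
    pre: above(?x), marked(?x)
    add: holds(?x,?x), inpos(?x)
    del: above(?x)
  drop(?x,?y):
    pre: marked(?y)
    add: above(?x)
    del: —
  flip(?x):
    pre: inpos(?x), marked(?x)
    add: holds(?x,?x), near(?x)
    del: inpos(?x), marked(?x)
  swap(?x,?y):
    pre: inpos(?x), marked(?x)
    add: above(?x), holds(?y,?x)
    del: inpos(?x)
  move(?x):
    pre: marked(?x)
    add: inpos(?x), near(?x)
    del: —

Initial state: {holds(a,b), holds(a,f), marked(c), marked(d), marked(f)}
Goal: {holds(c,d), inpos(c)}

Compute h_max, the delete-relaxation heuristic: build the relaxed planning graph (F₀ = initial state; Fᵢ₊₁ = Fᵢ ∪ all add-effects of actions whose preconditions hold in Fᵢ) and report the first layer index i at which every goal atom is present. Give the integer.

2

F0 = init (5 atoms)
F1 = F0 ∪ {above(a), above(b), above(c), above(d), above(f), inpos(c), inpos(d), inpos(f), near(c), near(d), near(f)}  (16 atoms)
F2 = F1 ∪ {holds(a,c), holds(a,d), holds(b,c), holds(b,d), holds(b,f), holds(c,c), holds(c,d), holds(c,f), holds(d,c), holds(d,d), holds(d,f), holds(f,c), holds(f,d), holds(f,f)}  (30 atoms)
goal ⊆ F2  ⇒  h_max = 2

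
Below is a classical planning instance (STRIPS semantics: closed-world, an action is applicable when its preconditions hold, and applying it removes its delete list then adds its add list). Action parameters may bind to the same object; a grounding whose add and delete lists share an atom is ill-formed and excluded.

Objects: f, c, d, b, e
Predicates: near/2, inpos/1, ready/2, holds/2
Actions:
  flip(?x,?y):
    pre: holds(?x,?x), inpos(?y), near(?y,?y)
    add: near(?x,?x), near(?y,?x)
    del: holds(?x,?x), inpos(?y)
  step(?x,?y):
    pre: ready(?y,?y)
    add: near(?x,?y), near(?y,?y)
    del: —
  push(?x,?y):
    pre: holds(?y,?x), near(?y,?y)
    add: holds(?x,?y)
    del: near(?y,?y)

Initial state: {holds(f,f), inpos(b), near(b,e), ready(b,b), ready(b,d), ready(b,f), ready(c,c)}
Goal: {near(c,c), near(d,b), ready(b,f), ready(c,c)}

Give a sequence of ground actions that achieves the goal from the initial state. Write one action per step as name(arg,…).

1. step(f,c)  →  {holds(f,f), inpos(b), near(b,e), near(c,c), near(f,c), ready(b,b), ready(b,d), ready(b,f), ready(c,c)}
2. step(d,b)  →  {holds(f,f), inpos(b), near(b,b), near(b,e), near(c,c), near(d,b), near(f,c), ready(b,b), ready(b,d), ready(b,f), ready(c,c)}

step(f,c); step(d,b)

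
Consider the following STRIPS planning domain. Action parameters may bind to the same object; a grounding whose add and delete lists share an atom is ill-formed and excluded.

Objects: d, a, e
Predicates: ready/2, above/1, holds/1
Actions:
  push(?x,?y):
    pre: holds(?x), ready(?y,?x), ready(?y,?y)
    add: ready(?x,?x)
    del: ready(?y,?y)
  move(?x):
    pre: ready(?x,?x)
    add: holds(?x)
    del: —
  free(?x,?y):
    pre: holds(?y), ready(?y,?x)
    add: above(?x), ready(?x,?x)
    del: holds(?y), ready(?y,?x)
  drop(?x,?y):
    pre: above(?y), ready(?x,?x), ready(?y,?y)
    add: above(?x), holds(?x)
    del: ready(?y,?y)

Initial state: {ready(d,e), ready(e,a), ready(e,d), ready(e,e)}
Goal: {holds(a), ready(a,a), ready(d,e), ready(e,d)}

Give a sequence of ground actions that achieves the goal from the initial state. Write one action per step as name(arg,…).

1. move(e)  →  {holds(e), ready(d,e), ready(e,a), ready(e,d), ready(e,e)}
2. free(a,e)  →  {above(a), ready(a,a), ready(d,e), ready(e,d), ready(e,e)}
3. move(a)  →  {above(a), holds(a), ready(a,a), ready(d,e), ready(e,d), ready(e,e)}

move(e); free(a,e); move(a)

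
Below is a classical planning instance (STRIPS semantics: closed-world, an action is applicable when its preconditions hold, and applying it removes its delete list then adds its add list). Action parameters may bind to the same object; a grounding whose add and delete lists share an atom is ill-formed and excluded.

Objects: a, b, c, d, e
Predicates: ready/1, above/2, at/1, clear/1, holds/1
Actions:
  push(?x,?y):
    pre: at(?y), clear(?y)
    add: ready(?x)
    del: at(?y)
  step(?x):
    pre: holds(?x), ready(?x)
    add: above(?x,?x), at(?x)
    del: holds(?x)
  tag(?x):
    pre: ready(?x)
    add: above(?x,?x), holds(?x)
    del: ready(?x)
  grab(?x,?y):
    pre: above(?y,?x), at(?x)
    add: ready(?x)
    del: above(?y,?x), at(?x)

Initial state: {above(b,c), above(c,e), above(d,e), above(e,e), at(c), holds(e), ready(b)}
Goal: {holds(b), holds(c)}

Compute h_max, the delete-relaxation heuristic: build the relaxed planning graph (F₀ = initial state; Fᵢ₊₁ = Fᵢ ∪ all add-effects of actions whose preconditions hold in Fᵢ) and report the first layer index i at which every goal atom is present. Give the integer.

F0 = init (7 atoms)
F1 = F0 ∪ {above(b,b), holds(b), ready(c)}  (10 atoms)
F2 = F1 ∪ {above(c,c), at(b), holds(c)}  (13 atoms)
goal ⊆ F2  ⇒  h_max = 2

2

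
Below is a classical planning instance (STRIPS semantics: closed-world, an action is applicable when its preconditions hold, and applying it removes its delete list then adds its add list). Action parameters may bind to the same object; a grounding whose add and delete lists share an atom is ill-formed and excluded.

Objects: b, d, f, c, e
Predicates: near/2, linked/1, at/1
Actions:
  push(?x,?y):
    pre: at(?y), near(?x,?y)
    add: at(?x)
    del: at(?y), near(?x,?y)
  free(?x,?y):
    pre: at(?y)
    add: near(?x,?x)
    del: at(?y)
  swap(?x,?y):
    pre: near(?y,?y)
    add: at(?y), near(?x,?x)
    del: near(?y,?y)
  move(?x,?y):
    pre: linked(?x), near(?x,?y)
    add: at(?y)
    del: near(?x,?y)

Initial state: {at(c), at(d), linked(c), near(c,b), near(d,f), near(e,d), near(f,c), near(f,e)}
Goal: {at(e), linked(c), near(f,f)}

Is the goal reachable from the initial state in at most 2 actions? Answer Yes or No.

1. push(e,d)  →  {at(c), at(e), linked(c), near(c,b), near(d,f), near(f,c), near(f,e)}
2. free(f,c)  →  {at(e), linked(c), near(c,b), near(d,f), near(f,c), near(f,e), near(f,f)}
optimal plan length = 2; 2 ≤ 2

Yes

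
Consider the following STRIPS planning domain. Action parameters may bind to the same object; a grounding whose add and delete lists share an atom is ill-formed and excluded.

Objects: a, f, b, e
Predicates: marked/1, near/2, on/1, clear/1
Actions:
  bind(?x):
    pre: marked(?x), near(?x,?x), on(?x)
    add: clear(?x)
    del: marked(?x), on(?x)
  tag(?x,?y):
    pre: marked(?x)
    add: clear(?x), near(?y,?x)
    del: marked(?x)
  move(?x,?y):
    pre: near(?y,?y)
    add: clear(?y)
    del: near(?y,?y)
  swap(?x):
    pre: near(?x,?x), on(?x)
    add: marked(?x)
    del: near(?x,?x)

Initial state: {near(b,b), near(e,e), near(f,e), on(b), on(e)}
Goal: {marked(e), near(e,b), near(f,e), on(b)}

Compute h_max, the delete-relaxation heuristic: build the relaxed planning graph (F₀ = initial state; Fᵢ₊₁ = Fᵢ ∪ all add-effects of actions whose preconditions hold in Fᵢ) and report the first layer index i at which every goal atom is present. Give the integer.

2

F0 = init (5 atoms)
F1 = F0 ∪ {clear(b), clear(e), marked(b), marked(e)}  (9 atoms)
F2 = F1 ∪ {near(a,b), near(a,e), near(b,e), near(e,b), near(f,b)}  (14 atoms)
goal ⊆ F2  ⇒  h_max = 2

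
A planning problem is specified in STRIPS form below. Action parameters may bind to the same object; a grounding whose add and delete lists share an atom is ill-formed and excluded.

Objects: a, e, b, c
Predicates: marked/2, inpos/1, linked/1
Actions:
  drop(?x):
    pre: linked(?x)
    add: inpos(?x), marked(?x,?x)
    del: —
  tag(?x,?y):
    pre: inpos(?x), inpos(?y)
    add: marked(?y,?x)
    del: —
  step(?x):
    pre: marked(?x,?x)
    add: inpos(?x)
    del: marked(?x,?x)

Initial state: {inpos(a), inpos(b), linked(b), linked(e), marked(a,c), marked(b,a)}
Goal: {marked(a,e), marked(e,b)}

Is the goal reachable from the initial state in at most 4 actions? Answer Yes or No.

Yes

1. drop(e)  →  {inpos(a), inpos(b), inpos(e), linked(b), linked(e), marked(a,c), marked(b,a), marked(e,e)}
2. tag(e,a)  →  {inpos(a), inpos(b), inpos(e), linked(b), linked(e), marked(a,c), marked(a,e), marked(b,a), marked(e,e)}
3. tag(b,e)  →  {inpos(a), inpos(b), inpos(e), linked(b), linked(e), marked(a,c), marked(a,e), marked(b,a), marked(e,b), marked(e,e)}
optimal plan length = 3; 3 ≤ 4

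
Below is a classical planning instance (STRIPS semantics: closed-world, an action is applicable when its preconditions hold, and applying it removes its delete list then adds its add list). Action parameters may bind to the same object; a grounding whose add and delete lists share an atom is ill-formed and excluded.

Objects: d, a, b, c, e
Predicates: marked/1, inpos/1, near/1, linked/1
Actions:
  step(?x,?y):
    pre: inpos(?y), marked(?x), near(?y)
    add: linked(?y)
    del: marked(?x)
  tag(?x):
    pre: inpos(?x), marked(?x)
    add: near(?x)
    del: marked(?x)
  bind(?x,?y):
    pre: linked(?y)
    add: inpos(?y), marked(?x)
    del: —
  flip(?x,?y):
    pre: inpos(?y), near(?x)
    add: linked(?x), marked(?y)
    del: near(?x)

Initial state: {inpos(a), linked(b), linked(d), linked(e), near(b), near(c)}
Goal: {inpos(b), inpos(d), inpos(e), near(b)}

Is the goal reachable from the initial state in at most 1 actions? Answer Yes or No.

1. bind(d,d)  →  {inpos(a), inpos(d), linked(b), linked(d), linked(e), marked(d), near(b), near(c)}
2. bind(d,b)  →  {inpos(a), inpos(b), inpos(d), linked(b), linked(d), linked(e), marked(d), near(b), near(c)}
3. bind(d,e)  →  {inpos(a), inpos(b), inpos(d), inpos(e), linked(b), linked(d), linked(e), marked(d), near(b), near(c)}
optimal plan length = 3; 3 > 1

No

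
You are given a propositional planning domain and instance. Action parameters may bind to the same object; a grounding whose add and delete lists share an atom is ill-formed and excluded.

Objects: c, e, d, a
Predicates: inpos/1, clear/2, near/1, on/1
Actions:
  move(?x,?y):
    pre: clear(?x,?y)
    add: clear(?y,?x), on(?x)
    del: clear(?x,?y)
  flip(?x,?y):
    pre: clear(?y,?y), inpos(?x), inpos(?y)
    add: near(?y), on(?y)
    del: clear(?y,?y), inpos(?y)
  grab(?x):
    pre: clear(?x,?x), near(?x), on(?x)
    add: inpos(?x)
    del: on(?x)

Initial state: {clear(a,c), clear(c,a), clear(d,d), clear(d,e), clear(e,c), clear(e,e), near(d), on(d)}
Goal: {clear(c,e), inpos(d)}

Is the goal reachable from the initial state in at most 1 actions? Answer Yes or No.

No

1. move(e,c)  →  {clear(a,c), clear(c,a), clear(c,e), clear(d,d), clear(d,e), clear(e,e), near(d), on(d), on(e)}
2. grab(d)  →  {clear(a,c), clear(c,a), clear(c,e), clear(d,d), clear(d,e), clear(e,e), inpos(d), near(d), on(e)}
optimal plan length = 2; 2 > 1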